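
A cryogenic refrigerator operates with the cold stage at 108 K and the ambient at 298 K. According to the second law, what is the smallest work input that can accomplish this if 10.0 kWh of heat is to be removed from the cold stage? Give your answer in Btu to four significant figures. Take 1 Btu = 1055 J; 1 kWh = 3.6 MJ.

The reservoir spacing is ΔT = 298 − 108 = 190.0 K.
The reversible limit is COP_R = T_C/ΔT = 0.5684, so W_min = Q_C/COP = Q_C·ΔT/T_C.
W_min = 10.00 × 190.0/108.00 = 17.59 kWh = 60030 Btu.

60030 Btu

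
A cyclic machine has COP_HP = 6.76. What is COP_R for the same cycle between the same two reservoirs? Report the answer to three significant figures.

Since Q_H = Q_C + W for any cycle, COP_R = Q_C/W = Q_H/W − 1.
COP_R = 6.76 − 1 = 5.76.

5.76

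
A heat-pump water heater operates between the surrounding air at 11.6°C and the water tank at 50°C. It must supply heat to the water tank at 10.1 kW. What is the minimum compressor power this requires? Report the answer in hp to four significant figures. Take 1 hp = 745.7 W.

In absolute terms T_C = 284.75 K and T_H = 323.15 K, so ΔT = 38.40 K.
COP_Carnot = T_H/ΔT = 323.15/38.40 = 8.415.
Ẇ_min = Q̇/COP_Carnot = 10.10/8.415 = 1.200 kW = 1.609 hp.

1.609 hp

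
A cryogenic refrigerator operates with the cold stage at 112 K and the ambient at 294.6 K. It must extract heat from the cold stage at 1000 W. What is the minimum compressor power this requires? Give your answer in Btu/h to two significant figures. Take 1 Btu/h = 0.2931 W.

The reservoir spacing is ΔT = 294.6 − 112 = 182.6 K.
COP_Carnot = T_C/ΔT = 112.00/182.6 = 0.6134.
Ẇ_min = Q̇/COP_Carnot = 1000/0.6134 = 1630 W = 5562 Btu/h.

5600 Btu/h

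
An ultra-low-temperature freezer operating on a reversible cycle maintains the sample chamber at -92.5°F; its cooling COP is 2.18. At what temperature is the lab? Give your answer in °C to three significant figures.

COP_R = T_C/(T_H − T_C) gives T_H − T_C = T_C/COP.
With T_C = 203.98 K, T_H = 203.98 × (1 + 1/2.18) = 297.55 K.
Converting, 297.55 K = 24.40°C.

24.4 °C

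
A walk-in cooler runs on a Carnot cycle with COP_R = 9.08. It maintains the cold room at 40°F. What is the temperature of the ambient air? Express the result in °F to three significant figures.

95.0 °F

COP_R = T_C/(T_H − T_C) gives T_H − T_C = T_C/COP.
With T_C = 277.59 K, T_H = 277.59 × (1 + 1/9.08) = 308.17 K.
Converting, 308.17 K = 95.03°F.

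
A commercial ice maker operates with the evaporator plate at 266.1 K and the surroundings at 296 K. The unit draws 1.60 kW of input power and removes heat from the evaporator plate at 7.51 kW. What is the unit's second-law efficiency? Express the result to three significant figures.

COP_actual = Q̇_C/Ẇ = 7.510/1.600 = 4.694.
The reservoir spacing is ΔT = 296 − 266.1 = 29.90 K.
COP_Carnot = T_C/ΔT = 266.10/29.90 = 8.900.
η_II = COP_actual/COP_Carnot = 4.694/8.900 = 0.5274.

0.527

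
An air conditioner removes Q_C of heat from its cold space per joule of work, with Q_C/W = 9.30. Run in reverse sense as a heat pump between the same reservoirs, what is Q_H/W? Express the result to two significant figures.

The first law on one cycle gives Q_H = Q_C + W, so Q_H/W = Q_C/W + 1.
COP_HP = COP_R + 1 = 9.30 + 1 = 10.30.

10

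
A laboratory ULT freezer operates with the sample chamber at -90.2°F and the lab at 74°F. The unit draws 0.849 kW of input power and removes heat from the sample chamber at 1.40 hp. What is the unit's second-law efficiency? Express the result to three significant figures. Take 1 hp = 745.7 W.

Converting, Q̇_C = 1.400 hp = 1.044 kW, so COP_actual = Q̇_C/Ẇ = 1.044/0.8490 = 1.230.
In absolute terms T_C = 205.26 K and T_H = 296.48 K, so ΔT = 91.22 K.
COP_Carnot = T_C/ΔT = 205.26/91.22 = 2.250.
η_II = COP_actual/COP_Carnot = 1.230/2.250 = 0.5465.

0.546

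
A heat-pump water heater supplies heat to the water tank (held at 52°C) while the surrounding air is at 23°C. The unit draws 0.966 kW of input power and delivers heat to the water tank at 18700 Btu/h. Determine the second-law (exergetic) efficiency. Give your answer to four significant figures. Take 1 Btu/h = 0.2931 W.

Converting, Q̇_H = 18700 Btu/h = 5.481 kW, so COP_actual = Q̇_H/Ẇ = 5.481/0.9660 = 5.674.
In absolute terms T_C = 296.15 K and T_H = 325.15 K, so ΔT = 29.00 K.
COP_Carnot = T_H/ΔT = 325.15/29.00 = 11.21.
η_II = COP_actual/COP_Carnot = 5.674/11.21 = 0.5061.

0.5061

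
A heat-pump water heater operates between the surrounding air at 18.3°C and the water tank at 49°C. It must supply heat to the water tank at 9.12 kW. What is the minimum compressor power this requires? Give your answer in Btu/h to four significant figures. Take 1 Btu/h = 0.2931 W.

2965 Btu/h

In absolute terms T_C = 291.45 K and T_H = 322.15 K, so ΔT = 30.70 K.
COP_Carnot = T_H/ΔT = 322.15/30.70 = 10.49.
Ẇ_min = Q̇/COP_Carnot = 9.120/10.49 = 0.8691 kW = 2965 Btu/h.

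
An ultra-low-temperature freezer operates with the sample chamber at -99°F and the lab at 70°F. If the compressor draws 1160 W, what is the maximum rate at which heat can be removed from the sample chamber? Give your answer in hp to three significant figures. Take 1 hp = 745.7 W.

3.32 hp

In absolute terms T_C = 200.37 K and T_H = 294.26 K, so ΔT = 93.89 K.
COP_Carnot = T_C/ΔT = 200.37/93.89 = 2.134.
Q̇_max = COP_Carnot × Ẇ = 2.134 × 1160 W = 2476 W = 3.320 hp.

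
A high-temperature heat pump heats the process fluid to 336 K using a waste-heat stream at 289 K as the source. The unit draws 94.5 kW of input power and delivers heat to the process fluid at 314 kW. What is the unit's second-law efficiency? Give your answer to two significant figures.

COP_actual = Q̇_H/Ẇ = 314.0/94.50 = 3.323.
The reservoir spacing is ΔT = 336 − 289 = 47.00 K.
COP_Carnot = T_H/ΔT = 336.00/47.00 = 7.149.
η_II = COP_actual/COP_Carnot = 3.323/7.149 = 0.4648.

0.46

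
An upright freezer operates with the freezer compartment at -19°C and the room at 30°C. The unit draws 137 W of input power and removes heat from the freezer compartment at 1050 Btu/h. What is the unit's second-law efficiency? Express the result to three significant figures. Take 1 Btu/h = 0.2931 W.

0.433

Converting, Q̇_C = 1050 Btu/h = 307.8 W, so COP_actual = Q̇_C/Ẇ = 307.8/137.0 = 2.246.
In absolute terms T_C = 254.15 K and T_H = 303.15 K, so ΔT = 49.00 K.
COP_Carnot = T_C/ΔT = 254.15/49.00 = 5.187.
η_II = COP_actual/COP_Carnot = 2.246/5.187 = 0.4331.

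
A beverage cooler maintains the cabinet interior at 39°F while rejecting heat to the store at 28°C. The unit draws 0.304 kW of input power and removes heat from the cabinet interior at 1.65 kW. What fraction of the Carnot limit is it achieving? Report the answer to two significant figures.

COP_actual = Q̇_C/Ẇ = 1.650/0.3040 = 5.428.
In absolute terms T_C = 277.04 K and T_H = 301.15 K, so ΔT = 24.11 K.
COP_Carnot = T_C/ΔT = 277.04/24.11 = 11.49.
η_II = COP_actual/COP_Carnot = 5.428/11.49 = 0.4724.

0.47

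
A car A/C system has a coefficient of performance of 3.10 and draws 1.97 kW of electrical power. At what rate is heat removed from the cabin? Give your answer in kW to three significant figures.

Q̇_C = COP × Ẇ = 3.10 × 1.970 = 6.107 kW.

6.11 kW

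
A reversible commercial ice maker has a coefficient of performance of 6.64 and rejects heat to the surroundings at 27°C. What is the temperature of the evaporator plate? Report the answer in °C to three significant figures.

For a Carnot refrigerator COP_R = T_C/(T_H − T_C), so T_C = COP·T_H/(1 + COP).
With T_H = 300.15 K, T_C = 6.64 × 300.15/7.640 = 260.86 K.
Converting, 260.86 K = -12.29°C.

-12.3 °C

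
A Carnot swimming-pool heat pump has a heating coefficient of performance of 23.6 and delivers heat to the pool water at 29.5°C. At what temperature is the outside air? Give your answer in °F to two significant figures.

62 °F

COP_HP = T_H/(T_H − T_C) gives T_H − T_C = T_H/COP.
With T_H = 302.65 K, T_C = 302.65 × (1 − 1/23.6) = 289.83 K.
Converting, 289.83 K = 62.02°F.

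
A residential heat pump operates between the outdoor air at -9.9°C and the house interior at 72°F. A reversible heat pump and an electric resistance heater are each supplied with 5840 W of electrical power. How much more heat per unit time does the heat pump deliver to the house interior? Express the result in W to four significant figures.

47860 W

In absolute terms T_C = 263.25 K and T_H = 295.37 K, so ΔT = 32.12 K.
COP_Carnot = T_H/ΔT = 295.37/32.12 = 9.195.
The heat pump delivers Q̇_H = COP × Ẇ = 53700 W; the resistance heater delivers Ẇ = 5840 W.
Extra = (COP − 1)·Ẇ = 47860 W.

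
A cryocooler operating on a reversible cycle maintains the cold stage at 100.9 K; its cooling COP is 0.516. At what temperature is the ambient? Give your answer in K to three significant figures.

296 K

COP_R = T_C/(T_H − T_C) gives T_H − T_C = T_C/COP.
With T_C = 100.90 K, T_H = 100.90 × (1 + 1/0.516) = 296.44 K.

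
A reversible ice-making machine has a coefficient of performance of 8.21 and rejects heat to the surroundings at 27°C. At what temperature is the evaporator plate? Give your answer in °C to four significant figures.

For a Carnot refrigerator COP_R = T_C/(T_H − T_C), so T_C = COP·T_H/(1 + COP).
With T_H = 300.15 K, T_C = 8.21 × 300.15/9.210 = 267.56 K.
Converting, 267.56 K = -5.59°C.

-5.590 °C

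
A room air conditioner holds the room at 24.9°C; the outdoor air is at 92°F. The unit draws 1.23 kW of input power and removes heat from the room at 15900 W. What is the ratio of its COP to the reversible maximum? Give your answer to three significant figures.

Converting, Q̇_C = 15900 W = 15.90 kW, so COP_actual = Q̇_C/Ẇ = 15.90/1.230 = 12.93.
In absolute terms T_C = 298.05 K and T_H = 306.48 K, so ΔT = 8.433 K.
COP_Carnot = T_C/ΔT = 298.05/8.433 = 35.34.
η_II = COP_actual/COP_Carnot = 12.93/35.34 = 0.3658.

0.366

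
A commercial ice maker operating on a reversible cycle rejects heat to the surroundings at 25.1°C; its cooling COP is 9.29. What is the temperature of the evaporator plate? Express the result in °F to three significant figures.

For a Carnot refrigerator COP_R = T_C/(T_H − T_C), so T_C = COP·T_H/(1 + COP).
With T_H = 298.25 K, T_C = 9.29 × 298.25/10.29 = 269.27 K.
Converting, 269.27 K = 25.01°F.

25.0 °F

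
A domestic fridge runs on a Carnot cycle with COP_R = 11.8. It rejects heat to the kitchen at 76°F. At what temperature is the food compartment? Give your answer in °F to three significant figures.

For a Carnot refrigerator COP_R = T_C/(T_H − T_C), so T_C = COP·T_H/(1 + COP).
With T_H = 297.59 K, T_C = 11.8 × 297.59/12.80 = 274.34 K.
Converting, 274.34 K = 34.15°F.

34.2 °F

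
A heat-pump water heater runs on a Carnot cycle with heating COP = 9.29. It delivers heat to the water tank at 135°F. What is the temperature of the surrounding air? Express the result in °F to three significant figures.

COP_HP = T_H/(T_H − T_C) gives T_H − T_C = T_H/COP.
With T_H = 330.37 K, T_C = 330.37 × (1 − 1/9.29) = 294.81 K.
Converting, 294.81 K = 70.99°F.

71.0 °F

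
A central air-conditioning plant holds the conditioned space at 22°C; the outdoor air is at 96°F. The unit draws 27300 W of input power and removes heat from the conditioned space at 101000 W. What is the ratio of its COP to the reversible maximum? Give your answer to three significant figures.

COP_actual = Q̇_C/Ẇ = 101000/27300 = 3.700.
In absolute terms T_C = 295.15 K and T_H = 308.71 K, so ΔT = 13.56 K.
COP_Carnot = T_C/ΔT = 295.15/13.56 = 21.77.
η_II = COP_actual/COP_Carnot = 3.700/21.77 = 0.1699.

0.170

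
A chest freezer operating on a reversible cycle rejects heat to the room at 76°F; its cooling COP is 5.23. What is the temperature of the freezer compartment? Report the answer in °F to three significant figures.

-9.98 °F

For a Carnot refrigerator COP_R = T_C/(T_H − T_C), so T_C = COP·T_H/(1 + COP).
With T_H = 297.59 K, T_C = 5.23 × 297.59/6.230 = 249.83 K.
Converting, 249.83 K = -9.98°F.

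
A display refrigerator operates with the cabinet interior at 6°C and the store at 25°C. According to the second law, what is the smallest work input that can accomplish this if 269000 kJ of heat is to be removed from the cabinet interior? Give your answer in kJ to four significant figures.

18310 kJ

In absolute terms T_C = 279.15 K and T_H = 298.15 K, so ΔT = 19.00 K.
The reversible limit is COP_R = T_C/ΔT = 14.69, so W_min = Q_C/COP = Q_C·ΔT/T_C.
W_min = 269000 × 19.00/279.15 = 18310 kJ.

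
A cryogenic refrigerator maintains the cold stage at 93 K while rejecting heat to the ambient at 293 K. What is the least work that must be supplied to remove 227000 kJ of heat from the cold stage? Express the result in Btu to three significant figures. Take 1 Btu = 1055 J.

The reservoir spacing is ΔT = 293 − 93 = 200.0 K.
The reversible limit is COP_R = T_C/ΔT = 0.4650, so W_min = Q_C/COP = Q_C·ΔT/T_C.
W_min = 227000 × 200.0/93.00 = 488200 kJ = 462700 Btu.

463000 Btu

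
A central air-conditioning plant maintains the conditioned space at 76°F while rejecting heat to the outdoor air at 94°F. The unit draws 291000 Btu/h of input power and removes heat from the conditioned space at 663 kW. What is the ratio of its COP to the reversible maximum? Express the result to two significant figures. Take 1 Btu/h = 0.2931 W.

0.26

Converting, Q̇_C = 663.0 kW = 2262000 Btu/h, so COP_actual = Q̇_C/Ẇ = 2262000/291000 = 7.773.
In absolute terms T_C = 297.59 K and T_H = 307.59 K, so ΔT = 10.00 K.
COP_Carnot = T_C/ΔT = 297.59/10.00 = 29.76.
η_II = COP_actual/COP_Carnot = 7.773/29.76 = 0.2612.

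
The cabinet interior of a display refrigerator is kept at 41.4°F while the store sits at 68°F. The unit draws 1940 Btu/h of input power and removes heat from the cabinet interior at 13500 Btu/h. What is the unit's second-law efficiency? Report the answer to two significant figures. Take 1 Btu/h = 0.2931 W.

0.37

COP_actual = Q̇_C/Ẇ = 13500/1940 = 6.959.
In absolute terms T_C = 278.37 K and T_H = 293.15 K, so ΔT = 14.78 K.
COP_Carnot = T_C/ΔT = 278.37/14.78 = 18.84.
η_II = COP_actual/COP_Carnot = 6.959/18.84 = 0.3694.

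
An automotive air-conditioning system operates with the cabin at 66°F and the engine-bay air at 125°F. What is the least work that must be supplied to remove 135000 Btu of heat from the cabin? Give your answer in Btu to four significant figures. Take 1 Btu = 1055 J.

15150 Btu

In absolute terms T_C = 292.04 K and T_H = 324.82 K, so ΔT = 32.78 K.
The reversible limit is COP_R = T_C/ΔT = 8.910, so W_min = Q_C/COP = Q_C·ΔT/T_C.
W_min = 135000 × 32.78/292.04 = 15150 Btu.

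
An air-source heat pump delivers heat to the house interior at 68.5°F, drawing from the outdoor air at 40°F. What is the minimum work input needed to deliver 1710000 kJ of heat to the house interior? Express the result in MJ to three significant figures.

In absolute terms T_C = 277.59 K and T_H = 293.43 K, so ΔT = 15.83 K.
The reversible limit is COP_HP = T_H/ΔT = 18.53, so W_min = Q_H/COP = Q_H·ΔT/T_H.
W_min = 1710000 × 15.83/293.43 = 92270 kJ = 92.27 MJ.

92.3 MJ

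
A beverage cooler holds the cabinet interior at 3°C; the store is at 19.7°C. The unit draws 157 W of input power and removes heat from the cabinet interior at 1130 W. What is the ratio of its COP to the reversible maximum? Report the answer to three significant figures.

0.435

COP_actual = Q̇_C/Ẇ = 1130/157.0 = 7.197.
In absolute terms T_C = 276.15 K and T_H = 292.85 K, so ΔT = 16.70 K.
COP_Carnot = T_C/ΔT = 276.15/16.70 = 16.54.
η_II = COP_actual/COP_Carnot = 7.197/16.54 = 0.4353.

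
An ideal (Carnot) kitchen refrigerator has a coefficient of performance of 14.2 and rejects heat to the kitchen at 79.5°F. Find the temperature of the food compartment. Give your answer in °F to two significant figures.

For a Carnot refrigerator COP_R = T_C/(T_H − T_C), so T_C = COP·T_H/(1 + COP).
With T_H = 299.54 K, T_C = 14.2 × 299.54/15.20 = 279.83 K.
Converting, 279.83 K = 44.03°F.

44 °F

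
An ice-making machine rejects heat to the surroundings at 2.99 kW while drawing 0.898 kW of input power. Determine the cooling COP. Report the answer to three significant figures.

The first law gives Q̇_H = Q̇_C + Ẇ, so the three rates are Q̇_C = 2.092, Q̇_H = 2.990, Ẇ = 0.8980 kW.
COP_R = Q̇_C/Ẇ = 2.092/0.8980 = 2.330.

2.33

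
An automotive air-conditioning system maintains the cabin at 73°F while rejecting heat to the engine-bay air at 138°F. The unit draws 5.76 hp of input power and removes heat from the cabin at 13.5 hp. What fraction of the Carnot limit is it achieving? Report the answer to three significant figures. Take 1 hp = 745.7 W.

0.286

COP_actual = Q̇_C/Ẇ = 13.50/5.760 = 2.344.
In absolute terms T_C = 295.93 K and T_H = 332.04 K, so ΔT = 36.11 K.
COP_Carnot = T_C/ΔT = 295.93/36.11 = 8.195.
η_II = COP_actual/COP_Carnot = 2.344/8.195 = 0.2860.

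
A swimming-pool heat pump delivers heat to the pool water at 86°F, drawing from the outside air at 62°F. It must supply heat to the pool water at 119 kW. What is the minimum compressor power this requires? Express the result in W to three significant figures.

5230 W

In absolute terms T_C = 289.82 K and T_H = 303.15 K, so ΔT = 13.33 K.
COP_Carnot = T_H/ΔT = 303.15/13.33 = 22.74.
Ẇ_min = Q̇/COP_Carnot = 119.0/22.74 = 5.234 kW = 5234 W.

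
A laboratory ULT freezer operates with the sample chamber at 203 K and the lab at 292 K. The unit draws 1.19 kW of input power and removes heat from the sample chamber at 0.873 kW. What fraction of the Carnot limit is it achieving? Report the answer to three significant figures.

COP_actual = Q̇_C/Ẇ = 0.8730/1.190 = 0.7336.
The reservoir spacing is ΔT = 292 − 203 = 89.00 K.
COP_Carnot = T_C/ΔT = 203.00/89.00 = 2.281.
η_II = COP_actual/COP_Carnot = 0.7336/2.281 = 0.3216.

0.322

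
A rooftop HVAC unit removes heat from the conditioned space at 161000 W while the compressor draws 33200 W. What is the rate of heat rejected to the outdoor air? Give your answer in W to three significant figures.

For a cyclic device the first law requires Q̇_H = Q̇_C + Ẇ.
Q̇_H = Q̇_C + Ẇ = 194200 W.

194000 W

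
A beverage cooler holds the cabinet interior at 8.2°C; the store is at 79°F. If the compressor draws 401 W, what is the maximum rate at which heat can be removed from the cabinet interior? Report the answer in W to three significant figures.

In absolute terms T_C = 281.35 K and T_H = 299.26 K, so ΔT = 17.91 K.
COP_Carnot = T_C/ΔT = 281.35/17.91 = 15.71.
Q̇_max = COP_Carnot × Ẇ = 15.71 × 401.0 W = 6299 W.

6300 W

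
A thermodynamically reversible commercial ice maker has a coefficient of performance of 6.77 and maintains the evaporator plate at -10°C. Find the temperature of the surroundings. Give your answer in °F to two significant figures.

COP_R = T_C/(T_H − T_C) gives T_H − T_C = T_C/COP.
With T_C = 263.15 K, T_H = 263.15 × (1 + 1/6.77) = 302.02 K.
Converting, 302.02 K = 83.97°F.

84 °F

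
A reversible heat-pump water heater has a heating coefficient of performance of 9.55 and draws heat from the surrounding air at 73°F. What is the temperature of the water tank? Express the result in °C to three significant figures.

COP_HP = T_H/(T_H − T_C) rearranges to T_H = COP·T_C/(COP − 1).
With T_C = 295.93 K, T_H = 9.55 × 295.93/8.550 = 330.54 K.
Converting, 330.54 K = 57.39°C.

57.4 °C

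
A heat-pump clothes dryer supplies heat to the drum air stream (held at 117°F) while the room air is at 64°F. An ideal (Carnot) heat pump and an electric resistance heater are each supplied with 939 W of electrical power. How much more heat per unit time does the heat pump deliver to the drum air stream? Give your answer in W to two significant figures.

In absolute terms T_C = 290.93 K and T_H = 320.37 K, so ΔT = 29.44 K.
COP_Carnot = T_H/ΔT = 320.37/29.44 = 10.88.
The heat pump delivers Q̇_H = COP × Ẇ = 10220 W; the resistance heater delivers Ẇ = 939.0 W.
Extra = (COP − 1)·Ẇ = 9278 W.

9300 W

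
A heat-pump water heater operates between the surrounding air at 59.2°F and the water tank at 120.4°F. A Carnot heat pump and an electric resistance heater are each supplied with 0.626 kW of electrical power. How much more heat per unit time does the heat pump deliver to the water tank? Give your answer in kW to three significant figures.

In absolute terms T_C = 288.26 K and T_H = 322.26 K, so ΔT = 34.00 K.
COP_Carnot = T_H/ΔT = 322.26/34.00 = 9.478.
The heat pump delivers Q̇_H = COP × Ẇ = 5.933 kW; the resistance heater delivers Ẇ = 0.6260 kW.
Extra = (COP − 1)·Ẇ = 5.307 kW.

5.31 kW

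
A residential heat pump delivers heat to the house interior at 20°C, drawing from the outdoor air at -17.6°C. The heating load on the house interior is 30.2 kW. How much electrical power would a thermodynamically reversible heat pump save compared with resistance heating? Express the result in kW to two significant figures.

26 kW

In absolute terms T_C = 255.55 K and T_H = 293.15 K, so ΔT = 37.60 K.
COP_Carnot = T_H/ΔT = 293.15/37.60 = 7.797.
Resistance heating needs Ẇ_res = Q̇_H = 30.20 kW; the reversible heat pump needs only Ẇ_hp = Q̇_H/COP = 3.874 kW.
Saving = 30.20 − 3.874 = 26.33 kW.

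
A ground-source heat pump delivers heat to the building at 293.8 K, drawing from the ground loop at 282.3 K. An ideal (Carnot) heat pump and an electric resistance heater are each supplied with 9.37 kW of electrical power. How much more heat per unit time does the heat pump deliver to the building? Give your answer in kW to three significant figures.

The reservoir spacing is ΔT = 293.8 − 282.3 = 11.50 K.
COP_Carnot = T_H/ΔT = 293.80/11.50 = 25.55.
The heat pump delivers Q̇_H = COP × Ẇ = 239.4 kW; the resistance heater delivers Ẇ = 9.370 kW.
Extra = (COP − 1)·Ẇ = 230.0 kW.

230 kW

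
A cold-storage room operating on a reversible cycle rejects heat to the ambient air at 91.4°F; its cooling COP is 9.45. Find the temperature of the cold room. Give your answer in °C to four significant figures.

For a Carnot refrigerator COP_R = T_C/(T_H − T_C), so T_C = COP·T_H/(1 + COP).
With T_H = 306.15 K, T_C = 9.45 × 306.15/10.45 = 276.85 K.
Converting, 276.85 K = 3.70°C.

3.703 °C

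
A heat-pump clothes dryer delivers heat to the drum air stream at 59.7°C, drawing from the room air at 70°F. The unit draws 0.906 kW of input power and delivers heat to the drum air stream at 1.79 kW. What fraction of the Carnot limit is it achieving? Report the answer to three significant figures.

COP_actual = Q̇_H/Ẇ = 1.790/0.9060 = 1.976.
In absolute terms T_C = 294.26 K and T_H = 332.85 K, so ΔT = 38.59 K.
COP_Carnot = T_H/ΔT = 332.85/38.59 = 8.626.
η_II = COP_actual/COP_Carnot = 1.976/8.626 = 0.2291.

0.229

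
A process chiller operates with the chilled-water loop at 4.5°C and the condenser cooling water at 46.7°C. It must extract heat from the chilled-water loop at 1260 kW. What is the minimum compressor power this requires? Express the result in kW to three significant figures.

192 kW

In absolute terms T_C = 277.65 K and T_H = 319.85 K, so ΔT = 42.20 K.
COP_Carnot = T_C/ΔT = 277.65/42.20 = 6.579.
Ẇ_min = Q̇/COP_Carnot = 1260/6.579 = 191.5 kW.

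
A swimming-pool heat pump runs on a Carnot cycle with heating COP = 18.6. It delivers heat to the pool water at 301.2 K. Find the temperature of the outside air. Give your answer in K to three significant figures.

285 K

COP_HP = T_H/(T_H − T_C) gives T_H − T_C = T_H/COP.
With T_H = 301.20 K, T_C = 301.20 × (1 − 1/18.6) = 285.01 K.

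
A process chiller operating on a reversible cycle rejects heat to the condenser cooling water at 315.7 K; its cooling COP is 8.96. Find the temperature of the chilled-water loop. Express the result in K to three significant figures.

For a Carnot refrigerator COP_R = T_C/(T_H − T_C), so T_C = COP·T_H/(1 + COP).
With T_H = 315.70 K, T_C = 8.96 × 315.70/9.960 = 284.00 K.

284 K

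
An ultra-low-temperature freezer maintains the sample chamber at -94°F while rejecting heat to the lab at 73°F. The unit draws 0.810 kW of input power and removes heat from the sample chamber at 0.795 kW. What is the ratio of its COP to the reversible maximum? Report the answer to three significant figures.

0.448

COP_actual = Q̇_C/Ẇ = 0.7950/0.8100 = 0.9815.
In absolute terms T_C = 203.15 K and T_H = 295.93 K, so ΔT = 92.78 K.
COP_Carnot = T_C/ΔT = 203.15/92.78 = 2.190.
η_II = COP_actual/COP_Carnot = 0.9815/2.190 = 0.4482.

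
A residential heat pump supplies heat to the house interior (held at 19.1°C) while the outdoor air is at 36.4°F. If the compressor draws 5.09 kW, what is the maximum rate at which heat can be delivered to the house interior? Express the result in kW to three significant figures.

89.3 kW

In absolute terms T_C = 275.59 K and T_H = 292.25 K, so ΔT = 16.66 K.
COP_Carnot = T_H/ΔT = 292.25/16.66 = 17.55.
Q̇_max = COP_Carnot × Ẇ = 17.55 × 5.090 kW = 89.31 kW.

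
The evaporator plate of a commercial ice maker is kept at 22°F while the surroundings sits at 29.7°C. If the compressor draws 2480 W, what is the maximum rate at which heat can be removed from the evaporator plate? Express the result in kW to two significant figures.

19 kW

In absolute terms T_C = 267.59 K and T_H = 302.85 K, so ΔT = 35.26 K.
COP_Carnot = T_C/ΔT = 267.59/35.26 = 7.590.
Q̇_max = COP_Carnot × Ẇ = 7.590 × 2480 W = 18820 W = 18.82 kW.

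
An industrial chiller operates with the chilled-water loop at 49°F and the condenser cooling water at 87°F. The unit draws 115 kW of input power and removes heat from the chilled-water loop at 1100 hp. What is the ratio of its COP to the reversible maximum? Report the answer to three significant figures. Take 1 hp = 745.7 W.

0.533

Converting, Q̇_C = 1100 hp = 820.3 kW, so COP_actual = Q̇_C/Ẇ = 820.3/115.0 = 7.133.
In absolute terms T_C = 282.59 K and T_H = 303.71 K, so ΔT = 21.11 K.
COP_Carnot = T_C/ΔT = 282.59/21.11 = 13.39.
η_II = COP_actual/COP_Carnot = 7.133/13.39 = 0.5329.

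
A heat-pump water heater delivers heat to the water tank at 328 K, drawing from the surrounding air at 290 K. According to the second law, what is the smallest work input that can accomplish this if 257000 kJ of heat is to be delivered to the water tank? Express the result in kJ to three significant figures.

29800 kJ

The reservoir spacing is ΔT = 328 − 290 = 38.00 K.
The reversible limit is COP_HP = T_H/ΔT = 8.632, so W_min = Q_H/COP = Q_H·ΔT/T_H.
W_min = 257000 × 38.00/328.00 = 29770 kJ.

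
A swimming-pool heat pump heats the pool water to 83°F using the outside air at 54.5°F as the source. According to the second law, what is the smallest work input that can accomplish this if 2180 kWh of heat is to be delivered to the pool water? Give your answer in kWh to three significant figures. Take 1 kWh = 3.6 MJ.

In absolute terms T_C = 285.65 K and T_H = 301.48 K, so ΔT = 15.83 K.
The reversible limit is COP_HP = T_H/ΔT = 19.04, so W_min = Q_H/COP = Q_H·ΔT/T_H.
W_min = 2180 × 15.83/301.48 = 114.5 kWh.

114 kWh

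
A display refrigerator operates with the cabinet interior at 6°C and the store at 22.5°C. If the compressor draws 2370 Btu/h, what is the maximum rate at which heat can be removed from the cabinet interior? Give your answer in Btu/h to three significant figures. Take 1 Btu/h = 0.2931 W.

40100 Btu/h

In absolute terms T_C = 279.15 K and T_H = 295.65 K, so ΔT = 16.50 K.
COP_Carnot = T_C/ΔT = 279.15/16.50 = 16.92.
Q̇_max = COP_Carnot × Ẇ = 16.92 × 2370 Btu/h = 40100 Btu/h.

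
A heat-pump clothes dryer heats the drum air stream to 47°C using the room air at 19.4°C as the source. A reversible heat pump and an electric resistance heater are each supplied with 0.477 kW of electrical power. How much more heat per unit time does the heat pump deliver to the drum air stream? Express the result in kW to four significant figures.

5.056 kW

In absolute terms T_C = 292.55 K and T_H = 320.15 K, so ΔT = 27.60 K.
COP_Carnot = T_H/ΔT = 320.15/27.60 = 11.60.
The heat pump delivers Q̇_H = COP × Ẇ = 5.533 kW; the resistance heater delivers Ẇ = 0.4770 kW.
Extra = (COP − 1)·Ẇ = 5.056 kW.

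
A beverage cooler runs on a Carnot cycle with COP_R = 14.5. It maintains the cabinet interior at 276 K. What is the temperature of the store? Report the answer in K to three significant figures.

295 K

COP_R = T_C/(T_H − T_C) gives T_H − T_C = T_C/COP.
With T_C = 276.00 K, T_H = 276.00 × (1 + 1/14.5) = 295.03 K.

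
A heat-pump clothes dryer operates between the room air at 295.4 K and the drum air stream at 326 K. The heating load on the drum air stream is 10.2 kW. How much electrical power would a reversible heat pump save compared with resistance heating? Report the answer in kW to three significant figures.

9.24 kW

The reservoir spacing is ΔT = 326 − 295.4 = 30.60 K.
COP_Carnot = T_H/ΔT = 326.00/30.60 = 10.65.
Resistance heating needs Ẇ_res = Q̇_H = 10.20 kW; the reversible heat pump needs only Ẇ_hp = Q̇_H/COP = 0.9574 kW.
Saving = 10.20 − 0.9574 = 9.243 kW.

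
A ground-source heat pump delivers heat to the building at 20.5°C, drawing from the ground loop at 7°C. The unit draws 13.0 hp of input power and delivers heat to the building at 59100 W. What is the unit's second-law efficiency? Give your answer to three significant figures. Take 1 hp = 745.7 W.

0.280

Converting, Q̇_H = 59100 W = 79.25 hp, so COP_actual = Q̇_H/Ẇ = 79.25/13.00 = 6.096.
In absolute terms T_C = 280.15 K and T_H = 293.65 K, so ΔT = 13.50 K.
COP_Carnot = T_H/ΔT = 293.65/13.50 = 21.75.
η_II = COP_actual/COP_Carnot = 6.096/21.75 = 0.2803.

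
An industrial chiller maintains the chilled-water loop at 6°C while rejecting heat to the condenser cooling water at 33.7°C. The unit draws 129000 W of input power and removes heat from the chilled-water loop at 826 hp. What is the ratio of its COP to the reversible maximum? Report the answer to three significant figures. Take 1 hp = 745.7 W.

Converting, Q̇_C = 826.0 hp = 615900 W, so COP_actual = Q̇_C/Ẇ = 615900/129000 = 4.775.
In absolute terms T_C = 279.15 K and T_H = 306.85 K, so ΔT = 27.70 K.
COP_Carnot = T_C/ΔT = 279.15/27.70 = 10.08.
η_II = COP_actual/COP_Carnot = 4.775/10.08 = 0.4738.

0.474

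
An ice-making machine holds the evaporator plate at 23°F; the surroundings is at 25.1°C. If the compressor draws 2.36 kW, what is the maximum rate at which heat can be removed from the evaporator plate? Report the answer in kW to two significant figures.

21 kW

In absolute terms T_C = 268.15 K and T_H = 298.25 K, so ΔT = 30.10 K.
COP_Carnot = T_C/ΔT = 268.15/30.10 = 8.909.
Q̇_max = COP_Carnot × Ẇ = 8.909 × 2.360 kW = 21.02 kW.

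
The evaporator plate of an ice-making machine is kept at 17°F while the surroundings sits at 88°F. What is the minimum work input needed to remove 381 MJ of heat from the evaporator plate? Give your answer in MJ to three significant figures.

56.7 MJ

In absolute terms T_C = 264.82 K and T_H = 304.26 K, so ΔT = 39.44 K.
The reversible limit is COP_R = T_C/ΔT = 6.714, so W_min = Q_C/COP = Q_C·ΔT/T_C.
W_min = 381.0 × 39.44/264.82 = 56.75 MJ.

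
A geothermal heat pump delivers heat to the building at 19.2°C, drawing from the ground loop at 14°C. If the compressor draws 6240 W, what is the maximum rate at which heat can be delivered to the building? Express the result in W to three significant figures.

351000 W

In absolute terms T_C = 287.15 K and T_H = 292.35 K, so ΔT = 5.200 K.
COP_Carnot = T_H/ΔT = 292.35/5.200 = 56.22.
Q̇_max = COP_Carnot × Ẇ = 56.22 × 6240 W = 350800 W.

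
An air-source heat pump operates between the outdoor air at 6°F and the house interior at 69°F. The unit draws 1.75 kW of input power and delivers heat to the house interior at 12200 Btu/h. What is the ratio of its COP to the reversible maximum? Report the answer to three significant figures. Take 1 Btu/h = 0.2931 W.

0.243

Converting, Q̇_H = 12200 Btu/h = 3.576 kW, so COP_actual = Q̇_H/Ẇ = 3.576/1.750 = 2.043.
In absolute terms T_C = 258.71 K and T_H = 293.71 K, so ΔT = 35.00 K.
COP_Carnot = T_H/ΔT = 293.71/35.00 = 8.392.
η_II = COP_actual/COP_Carnot = 2.043/8.392 = 0.2435.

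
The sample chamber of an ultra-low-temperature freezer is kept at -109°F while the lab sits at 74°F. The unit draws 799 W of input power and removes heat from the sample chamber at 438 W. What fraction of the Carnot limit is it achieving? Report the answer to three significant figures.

0.286

COP_actual = Q̇_C/Ẇ = 438.0/799.0 = 0.5482.
In absolute terms T_C = 194.82 K and T_H = 296.48 K, so ΔT = 101.7 K.
COP_Carnot = T_C/ΔT = 194.82/101.7 = 1.916.
η_II = COP_actual/COP_Carnot = 0.5482/1.916 = 0.2861.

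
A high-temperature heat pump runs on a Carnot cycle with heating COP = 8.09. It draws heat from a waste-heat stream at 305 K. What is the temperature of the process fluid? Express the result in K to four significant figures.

COP_HP = T_H/(T_H − T_C) rearranges to T_H = COP·T_C/(COP − 1).
With T_C = 305.00 K, T_H = 8.09 × 305.00/7.090 = 348.02 K.

348.0 K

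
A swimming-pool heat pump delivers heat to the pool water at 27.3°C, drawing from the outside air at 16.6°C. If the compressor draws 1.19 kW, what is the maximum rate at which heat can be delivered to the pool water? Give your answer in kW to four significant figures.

33.41 kW

In absolute terms T_C = 289.75 K and T_H = 300.45 K, so ΔT = 10.70 K.
COP_Carnot = T_H/ΔT = 300.45/10.70 = 28.08.
Q̇_max = COP_Carnot × Ẇ = 28.08 × 1.190 kW = 33.41 kW.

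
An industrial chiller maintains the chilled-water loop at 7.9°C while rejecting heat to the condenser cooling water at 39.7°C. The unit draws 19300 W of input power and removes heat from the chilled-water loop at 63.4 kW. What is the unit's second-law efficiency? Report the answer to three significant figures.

Converting, Q̇_C = 63.40 kW = 63400 W, so COP_actual = Q̇_C/Ẇ = 63400/19300 = 3.285.
In absolute terms T_C = 281.05 K and T_H = 312.85 K, so ΔT = 31.80 K.
COP_Carnot = T_C/ΔT = 281.05/31.80 = 8.838.
η_II = COP_actual/COP_Carnot = 3.285/8.838 = 0.3717.

0.372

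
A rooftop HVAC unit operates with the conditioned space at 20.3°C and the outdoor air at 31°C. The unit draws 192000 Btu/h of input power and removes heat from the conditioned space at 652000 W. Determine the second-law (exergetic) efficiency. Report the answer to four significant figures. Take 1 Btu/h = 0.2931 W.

Converting, Q̇_C = 652000 W = 2224000 Btu/h, so COP_actual = Q̇_C/Ẇ = 2224000/192000 = 11.59.
In absolute terms T_C = 293.45 K and T_H = 304.15 K, so ΔT = 10.70 K.
COP_Carnot = T_C/ΔT = 293.45/10.70 = 27.43.
η_II = COP_actual/COP_Carnot = 11.59/27.43 = 0.4225.

0.4225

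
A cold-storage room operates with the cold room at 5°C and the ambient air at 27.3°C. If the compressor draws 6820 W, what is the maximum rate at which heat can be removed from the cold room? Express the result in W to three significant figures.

In absolute terms T_C = 278.15 K and T_H = 300.45 K, so ΔT = 22.30 K.
COP_Carnot = T_C/ΔT = 278.15/22.30 = 12.47.
Q̇_max = COP_Carnot × Ẇ = 12.47 × 6820 W = 85070 W.

85100 W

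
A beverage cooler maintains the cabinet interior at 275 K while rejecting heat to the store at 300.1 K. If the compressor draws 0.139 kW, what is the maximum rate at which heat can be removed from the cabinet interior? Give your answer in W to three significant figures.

The reservoir spacing is ΔT = 300.1 − 275 = 25.10 K.
COP_Carnot = T_C/ΔT = 275.00/25.10 = 10.96.
Q̇_max = COP_Carnot × Ẇ = 10.96 × 0.1390 kW = 1.523 kW = 1523 W.

1520 W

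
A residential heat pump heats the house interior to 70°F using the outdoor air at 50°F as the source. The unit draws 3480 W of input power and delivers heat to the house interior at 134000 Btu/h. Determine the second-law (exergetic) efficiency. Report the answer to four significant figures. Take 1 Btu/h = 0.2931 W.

Converting, Q̇_H = 134000 Btu/h = 39280 W, so COP_actual = Q̇_H/Ẇ = 39280/3480 = 11.29.
In absolute terms T_C = 283.15 K and T_H = 294.26 K, so ΔT = 11.11 K.
COP_Carnot = T_H/ΔT = 294.26/11.11 = 26.48.
η_II = COP_actual/COP_Carnot = 11.29/26.48 = 0.4262.

0.4262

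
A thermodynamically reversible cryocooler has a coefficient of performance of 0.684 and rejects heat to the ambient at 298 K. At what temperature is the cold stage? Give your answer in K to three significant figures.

121 K

For a Carnot refrigerator COP_R = T_C/(T_H − T_C), so T_C = COP·T_H/(1 + COP).
With T_H = 298.00 K, T_C = 0.684 × 298.00/1.684 = 121.04 K.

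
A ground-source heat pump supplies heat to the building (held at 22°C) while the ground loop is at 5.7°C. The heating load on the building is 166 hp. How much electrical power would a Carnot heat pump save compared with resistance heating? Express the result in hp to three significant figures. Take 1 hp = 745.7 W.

In absolute terms T_C = 278.85 K and T_H = 295.15 K, so ΔT = 16.30 K.
COP_Carnot = T_H/ΔT = 295.15/16.30 = 18.11.
Resistance heating needs Ẇ_res = Q̇_H = 166.0 hp; the reversible heat pump needs only Ẇ_hp = Q̇_H/COP = 9.168 hp.
Saving = 166.0 − 9.168 = 156.8 hp.

157 hp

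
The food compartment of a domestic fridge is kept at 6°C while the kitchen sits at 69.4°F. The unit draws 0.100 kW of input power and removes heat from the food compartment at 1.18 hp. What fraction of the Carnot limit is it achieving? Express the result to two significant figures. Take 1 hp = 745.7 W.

Converting, Q̇_C = 1.180 hp = 0.8799 kW, so COP_actual = Q̇_C/Ẇ = 0.8799/0.1000 = 8.799.
In absolute terms T_C = 279.15 K and T_H = 293.93 K, so ΔT = 14.78 K.
COP_Carnot = T_C/ΔT = 279.15/14.78 = 18.89.
η_II = COP_actual/COP_Carnot = 8.799/18.89 = 0.4658.

0.47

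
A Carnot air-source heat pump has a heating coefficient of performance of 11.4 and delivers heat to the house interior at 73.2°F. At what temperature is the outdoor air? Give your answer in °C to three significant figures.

COP_HP = T_H/(T_H − T_C) gives T_H − T_C = T_H/COP.
With T_H = 296.04 K, T_C = 296.04 × (1 − 1/11.4) = 270.07 K.
Converting, 270.07 K = -3.08°C.

-3.08 °C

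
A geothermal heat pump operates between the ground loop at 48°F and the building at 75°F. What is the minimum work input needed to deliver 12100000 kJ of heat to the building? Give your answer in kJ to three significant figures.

611000 kJ

In absolute terms T_C = 282.04 K and T_H = 297.04 K, so ΔT = 15.00 K.
The reversible limit is COP_HP = T_H/ΔT = 19.80, so W_min = Q_H/COP = Q_H·ΔT/T_H.
W_min = 12100000 × 15.00/297.04 = 611000 kJ.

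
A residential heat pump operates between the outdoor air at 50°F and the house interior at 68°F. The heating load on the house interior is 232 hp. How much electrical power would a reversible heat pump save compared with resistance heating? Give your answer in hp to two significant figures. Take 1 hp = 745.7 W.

220 hp

In absolute terms T_C = 283.15 K and T_H = 293.15 K, so ΔT = 10.00 K.
COP_Carnot = T_H/ΔT = 293.15/10.00 = 29.32.
Resistance heating needs Ẇ_res = Q̇_H = 232.0 hp; the reversible heat pump needs only Ẇ_hp = Q̇_H/COP = 7.914 hp.
Saving = 232.0 − 7.914 = 224.1 hp.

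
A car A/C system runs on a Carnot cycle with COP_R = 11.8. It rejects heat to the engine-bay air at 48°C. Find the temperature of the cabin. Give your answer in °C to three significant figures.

22.9 °C

For a Carnot refrigerator COP_R = T_C/(T_H − T_C), so T_C = COP·T_H/(1 + COP).
With T_H = 321.15 K, T_C = 11.8 × 321.15/12.80 = 296.06 K.
Converting, 296.06 K = 22.91°C.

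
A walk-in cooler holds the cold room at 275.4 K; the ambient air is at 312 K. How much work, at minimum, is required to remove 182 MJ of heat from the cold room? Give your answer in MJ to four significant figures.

The reservoir spacing is ΔT = 312 − 275.4 = 36.60 K.
The reversible limit is COP_R = T_C/ΔT = 7.525, so W_min = Q_C/COP = Q_C·ΔT/T_C.
W_min = 182.0 × 36.60/275.40 = 24.19 MJ.

24.19 MJ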